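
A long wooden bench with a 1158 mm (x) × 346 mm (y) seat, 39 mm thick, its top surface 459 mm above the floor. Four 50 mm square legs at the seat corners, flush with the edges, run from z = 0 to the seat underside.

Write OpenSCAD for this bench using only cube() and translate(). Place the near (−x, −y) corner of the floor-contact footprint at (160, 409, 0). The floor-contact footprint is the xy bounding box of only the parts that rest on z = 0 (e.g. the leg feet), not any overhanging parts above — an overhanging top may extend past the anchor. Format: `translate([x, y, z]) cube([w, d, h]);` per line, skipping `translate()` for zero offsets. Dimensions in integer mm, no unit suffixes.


translate([160, 409, 420]) cube([1158, 346, 39]);
translate([160, 409, 0]) cube([50, 50, 420]);
translate([160, 705, 0]) cube([50, 50, 420]);
translate([1268, 409, 0]) cube([50, 50, 420]);
translate([1268, 705, 0]) cube([50, 50, 420]);


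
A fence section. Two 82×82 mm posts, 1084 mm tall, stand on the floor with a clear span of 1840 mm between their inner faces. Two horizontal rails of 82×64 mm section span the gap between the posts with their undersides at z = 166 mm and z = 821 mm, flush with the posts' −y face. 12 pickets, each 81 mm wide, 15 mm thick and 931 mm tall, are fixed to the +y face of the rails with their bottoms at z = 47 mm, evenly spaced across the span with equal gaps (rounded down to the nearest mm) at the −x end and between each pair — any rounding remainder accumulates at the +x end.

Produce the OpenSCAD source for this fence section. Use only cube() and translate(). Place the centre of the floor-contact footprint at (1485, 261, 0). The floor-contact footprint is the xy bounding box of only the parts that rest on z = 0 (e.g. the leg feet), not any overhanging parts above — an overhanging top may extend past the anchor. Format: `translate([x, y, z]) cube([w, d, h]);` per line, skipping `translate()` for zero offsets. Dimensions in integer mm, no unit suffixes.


translate([483, 220, 0]) cube([82, 82, 1084]);
translate([2405, 220, 0]) cube([82, 82, 1084]);
translate([565, 220, 166]) cube([1840, 82, 64]);
translate([565, 220, 821]) cube([1840, 82, 64]);
translate([631, 302, 47]) cube([81, 15, 931]);
translate([778, 302, 47]) cube([81, 15, 931]);
translate([925, 302, 47]) cube([81, 15, 931]);
translate([1072, 302, 47]) cube([81, 15, 931]);
translate([1219, 302, 47]) cube([81, 15, 931]);
translate([1366, 302, 47]) cube([81, 15, 931]);
translate([1513, 302, 47]) cube([81, 15, 931]);
translate([1660, 302, 47]) cube([81, 15, 931]);
translate([1807, 302, 47]) cube([81, 15, 931]);
translate([1954, 302, 47]) cube([81, 15, 931]);
translate([2101, 302, 47]) cube([81, 15, 931]);
translate([2248, 302, 47]) cube([81, 15, 931]);


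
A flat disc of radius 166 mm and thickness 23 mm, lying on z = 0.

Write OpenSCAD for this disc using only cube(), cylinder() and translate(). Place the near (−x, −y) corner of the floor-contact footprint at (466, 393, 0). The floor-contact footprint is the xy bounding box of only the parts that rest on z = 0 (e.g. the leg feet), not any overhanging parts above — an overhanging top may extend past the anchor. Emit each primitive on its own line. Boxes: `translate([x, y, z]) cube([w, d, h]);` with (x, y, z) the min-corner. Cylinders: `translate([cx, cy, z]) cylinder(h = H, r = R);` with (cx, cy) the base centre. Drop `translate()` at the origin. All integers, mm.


translate([632, 559, 0]) cylinder(h = 23, r = 166);


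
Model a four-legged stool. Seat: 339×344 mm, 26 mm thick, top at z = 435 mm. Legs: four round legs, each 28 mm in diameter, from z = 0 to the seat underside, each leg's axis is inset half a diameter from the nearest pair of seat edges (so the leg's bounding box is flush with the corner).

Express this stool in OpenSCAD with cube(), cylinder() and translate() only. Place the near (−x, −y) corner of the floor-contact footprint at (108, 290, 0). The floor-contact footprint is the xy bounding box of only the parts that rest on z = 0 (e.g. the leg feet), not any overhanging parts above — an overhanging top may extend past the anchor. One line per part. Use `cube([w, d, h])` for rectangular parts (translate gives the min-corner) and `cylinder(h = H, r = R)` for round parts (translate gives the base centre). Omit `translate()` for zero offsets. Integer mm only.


translate([108, 290, 409]) cube([339, 344, 26]);
translate([122, 304, 0]) cylinder(h = 409, r = 14);
translate([433, 304, 0]) cylinder(h = 409, r = 14);
translate([122, 620, 0]) cylinder(h = 409, r = 14);
translate([433, 620, 0]) cylinder(h = 409, r = 14);


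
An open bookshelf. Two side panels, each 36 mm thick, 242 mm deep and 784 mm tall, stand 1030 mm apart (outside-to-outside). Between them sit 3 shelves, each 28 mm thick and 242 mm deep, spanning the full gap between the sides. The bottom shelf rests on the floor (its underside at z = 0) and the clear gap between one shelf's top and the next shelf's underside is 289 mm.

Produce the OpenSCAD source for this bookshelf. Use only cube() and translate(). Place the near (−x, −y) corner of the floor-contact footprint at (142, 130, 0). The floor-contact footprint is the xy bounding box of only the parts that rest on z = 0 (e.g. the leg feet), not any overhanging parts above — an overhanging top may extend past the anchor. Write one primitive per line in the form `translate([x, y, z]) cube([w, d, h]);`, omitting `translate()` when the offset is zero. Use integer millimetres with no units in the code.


translate([142, 130, 0]) cube([36, 242, 784]);
translate([1136, 130, 0]) cube([36, 242, 784]);
translate([178, 130, 0]) cube([958, 242, 28]);
translate([178, 130, 317]) cube([958, 242, 28]);
translate([178, 130, 634]) cube([958, 242, 28]);


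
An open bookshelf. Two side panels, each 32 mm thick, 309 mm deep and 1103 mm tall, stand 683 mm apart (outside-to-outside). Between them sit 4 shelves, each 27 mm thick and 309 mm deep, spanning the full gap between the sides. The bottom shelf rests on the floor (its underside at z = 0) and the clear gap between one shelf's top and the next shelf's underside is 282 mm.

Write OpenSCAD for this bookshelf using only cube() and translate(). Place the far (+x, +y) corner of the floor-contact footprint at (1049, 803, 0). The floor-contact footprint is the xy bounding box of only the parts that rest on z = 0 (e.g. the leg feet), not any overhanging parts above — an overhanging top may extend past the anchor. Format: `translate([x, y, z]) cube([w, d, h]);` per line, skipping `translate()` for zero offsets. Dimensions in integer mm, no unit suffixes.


translate([366, 494, 0]) cube([32, 309, 1103]);
translate([1017, 494, 0]) cube([32, 309, 1103]);
translate([398, 494, 0]) cube([619, 309, 27]);
translate([398, 494, 309]) cube([619, 309, 27]);
translate([398, 494, 618]) cube([619, 309, 27]);
translate([398, 494, 927]) cube([619, 309, 27]);


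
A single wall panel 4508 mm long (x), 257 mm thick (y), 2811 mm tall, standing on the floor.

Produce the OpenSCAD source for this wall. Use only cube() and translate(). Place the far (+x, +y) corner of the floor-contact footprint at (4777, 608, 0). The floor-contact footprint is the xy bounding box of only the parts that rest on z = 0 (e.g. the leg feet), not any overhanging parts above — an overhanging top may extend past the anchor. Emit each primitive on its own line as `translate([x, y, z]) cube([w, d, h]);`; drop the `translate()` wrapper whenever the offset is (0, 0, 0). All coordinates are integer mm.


translate([269, 351, 0]) cube([4508, 257, 2811]);


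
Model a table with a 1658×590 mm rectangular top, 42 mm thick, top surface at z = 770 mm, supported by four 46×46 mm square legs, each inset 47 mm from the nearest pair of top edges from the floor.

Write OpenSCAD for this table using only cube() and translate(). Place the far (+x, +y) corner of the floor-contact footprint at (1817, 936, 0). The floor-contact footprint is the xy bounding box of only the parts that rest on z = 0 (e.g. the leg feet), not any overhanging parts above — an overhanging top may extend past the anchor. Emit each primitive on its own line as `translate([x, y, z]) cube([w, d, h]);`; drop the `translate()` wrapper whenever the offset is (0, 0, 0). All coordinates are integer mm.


translate([206, 393, 728]) cube([1658, 590, 42]);
translate([253, 440, 0]) cube([46, 46, 728]);
translate([1771, 440, 0]) cube([46, 46, 728]);
translate([253, 890, 0]) cube([46, 46, 728]);
translate([1771, 890, 0]) cube([46, 46, 728]);


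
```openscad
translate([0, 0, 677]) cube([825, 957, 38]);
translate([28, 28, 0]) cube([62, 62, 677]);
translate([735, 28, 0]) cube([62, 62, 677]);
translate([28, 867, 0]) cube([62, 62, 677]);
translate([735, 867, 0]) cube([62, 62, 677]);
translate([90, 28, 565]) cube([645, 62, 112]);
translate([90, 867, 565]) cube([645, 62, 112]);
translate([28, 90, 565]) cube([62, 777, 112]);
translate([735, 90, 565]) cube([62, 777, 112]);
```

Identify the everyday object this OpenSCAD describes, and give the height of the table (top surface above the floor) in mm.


A table. The table height is 715 mm.

A 825×957×38 slab sits at z = 677 on four 62 mm square posts — a table. The top surface is at 677 + 38 = 715 mm.


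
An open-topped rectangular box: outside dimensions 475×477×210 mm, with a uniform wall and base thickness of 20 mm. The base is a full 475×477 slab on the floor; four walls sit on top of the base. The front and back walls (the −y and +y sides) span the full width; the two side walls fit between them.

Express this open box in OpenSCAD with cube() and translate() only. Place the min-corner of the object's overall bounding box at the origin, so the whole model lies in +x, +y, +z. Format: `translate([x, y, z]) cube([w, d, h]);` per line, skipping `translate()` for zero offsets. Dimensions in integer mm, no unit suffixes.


cube([475, 477, 20]);
translate([0, 0, 20]) cube([475, 20, 190]);
translate([0, 457, 20]) cube([475, 20, 190]);
translate([0, 20, 20]) cube([20, 437, 190]);
translate([455, 20, 20]) cube([20, 437, 190]);


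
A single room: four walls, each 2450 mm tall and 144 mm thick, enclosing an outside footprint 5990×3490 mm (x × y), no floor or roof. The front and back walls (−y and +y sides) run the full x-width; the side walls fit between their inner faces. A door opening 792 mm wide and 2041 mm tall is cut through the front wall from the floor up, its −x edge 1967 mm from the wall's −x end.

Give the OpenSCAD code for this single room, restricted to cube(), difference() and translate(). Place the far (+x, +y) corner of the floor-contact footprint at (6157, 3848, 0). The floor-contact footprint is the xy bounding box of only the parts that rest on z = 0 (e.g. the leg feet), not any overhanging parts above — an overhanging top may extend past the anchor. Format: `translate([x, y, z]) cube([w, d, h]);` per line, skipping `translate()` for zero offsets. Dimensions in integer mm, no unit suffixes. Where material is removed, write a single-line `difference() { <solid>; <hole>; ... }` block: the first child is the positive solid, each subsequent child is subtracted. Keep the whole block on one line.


difference() { translate([167, 358, 0]) cube([5990, 144, 2450]); translate([2134, 358, 0]) cube([792, 144, 2041]); }
translate([167, 3704, 0]) cube([5990, 144, 2450]);
translate([167, 502, 0]) cube([144, 3202, 2450]);
translate([6013, 502, 0]) cube([144, 3202, 2450]);


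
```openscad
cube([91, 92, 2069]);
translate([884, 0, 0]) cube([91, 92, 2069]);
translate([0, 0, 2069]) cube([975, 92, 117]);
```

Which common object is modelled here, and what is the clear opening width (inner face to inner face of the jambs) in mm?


A door frame. The clear opening width is 793 mm.

Two 2069 mm tall posts with a header on top — a door frame. The left jamb is 91 mm wide at x = 0; the right jamb starts at x = 884. The clear opening is 884 − 91 = 793 mm.


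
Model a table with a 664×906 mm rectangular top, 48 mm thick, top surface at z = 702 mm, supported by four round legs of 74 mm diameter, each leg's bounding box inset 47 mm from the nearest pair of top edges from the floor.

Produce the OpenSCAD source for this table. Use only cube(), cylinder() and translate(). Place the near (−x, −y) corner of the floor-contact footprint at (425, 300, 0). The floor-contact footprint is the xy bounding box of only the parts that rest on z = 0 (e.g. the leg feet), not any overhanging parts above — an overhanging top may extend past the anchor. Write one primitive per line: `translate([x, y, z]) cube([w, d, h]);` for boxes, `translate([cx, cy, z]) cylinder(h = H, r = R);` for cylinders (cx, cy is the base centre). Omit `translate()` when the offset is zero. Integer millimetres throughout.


translate([378, 253, 654]) cube([664, 906, 48]);
translate([462, 337, 0]) cylinder(h = 654, r = 37);
translate([958, 337, 0]) cylinder(h = 654, r = 37);
translate([462, 1075, 0]) cylinder(h = 654, r = 37);
translate([958, 1075, 0]) cylinder(h = 654, r = 37);


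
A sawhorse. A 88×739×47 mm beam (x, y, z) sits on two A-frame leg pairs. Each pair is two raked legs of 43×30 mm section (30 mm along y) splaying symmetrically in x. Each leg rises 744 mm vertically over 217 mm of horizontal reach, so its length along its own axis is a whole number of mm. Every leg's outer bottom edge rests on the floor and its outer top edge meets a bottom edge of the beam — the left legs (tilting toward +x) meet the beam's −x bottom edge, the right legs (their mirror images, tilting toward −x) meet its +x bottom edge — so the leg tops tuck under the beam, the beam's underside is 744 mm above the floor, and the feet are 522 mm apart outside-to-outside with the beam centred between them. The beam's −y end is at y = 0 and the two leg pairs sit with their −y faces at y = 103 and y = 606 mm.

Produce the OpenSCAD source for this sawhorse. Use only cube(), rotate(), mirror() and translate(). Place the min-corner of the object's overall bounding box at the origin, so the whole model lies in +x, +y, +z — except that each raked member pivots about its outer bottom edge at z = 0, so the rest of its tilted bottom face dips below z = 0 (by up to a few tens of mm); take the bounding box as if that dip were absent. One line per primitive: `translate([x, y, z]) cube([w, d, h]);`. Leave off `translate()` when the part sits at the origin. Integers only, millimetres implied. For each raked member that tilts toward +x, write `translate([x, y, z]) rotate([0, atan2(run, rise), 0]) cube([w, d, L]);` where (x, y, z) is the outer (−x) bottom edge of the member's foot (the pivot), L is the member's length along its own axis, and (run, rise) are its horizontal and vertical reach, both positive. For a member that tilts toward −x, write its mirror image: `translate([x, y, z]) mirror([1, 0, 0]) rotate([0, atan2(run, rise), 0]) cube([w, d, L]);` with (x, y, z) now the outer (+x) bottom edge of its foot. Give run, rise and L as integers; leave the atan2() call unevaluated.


translate([217, 0, 744]) cube([88, 739, 47]);
translate([0, 103, 0]) rotate([0, atan2(217, 744), 0]) cube([43, 30, 775]);
translate([522, 103, 0]) mirror([1, 0, 0]) rotate([0, atan2(217, 744), 0]) cube([43, 30, 775]);
translate([0, 606, 0]) rotate([0, atan2(217, 744), 0]) cube([43, 30, 775]);
translate([522, 606, 0]) mirror([1, 0, 0]) rotate([0, atan2(217, 744), 0]) cube([43, 30, 775]);


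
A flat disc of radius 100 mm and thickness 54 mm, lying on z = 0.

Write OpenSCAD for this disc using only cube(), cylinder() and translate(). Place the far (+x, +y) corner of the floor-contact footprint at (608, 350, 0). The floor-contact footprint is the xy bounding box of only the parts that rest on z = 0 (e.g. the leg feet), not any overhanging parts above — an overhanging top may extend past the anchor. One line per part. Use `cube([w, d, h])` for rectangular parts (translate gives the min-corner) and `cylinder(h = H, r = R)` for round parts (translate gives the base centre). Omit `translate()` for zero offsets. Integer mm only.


translate([508, 250, 0]) cylinder(h = 54, r = 100);


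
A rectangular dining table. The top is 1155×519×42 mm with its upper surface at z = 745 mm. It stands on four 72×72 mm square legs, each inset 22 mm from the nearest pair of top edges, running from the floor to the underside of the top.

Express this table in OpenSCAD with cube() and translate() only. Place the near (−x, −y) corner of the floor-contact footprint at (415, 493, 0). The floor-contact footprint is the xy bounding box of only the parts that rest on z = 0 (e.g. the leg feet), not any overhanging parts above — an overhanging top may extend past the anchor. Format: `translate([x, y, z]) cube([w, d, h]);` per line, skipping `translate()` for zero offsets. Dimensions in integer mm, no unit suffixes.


translate([393, 471, 703]) cube([1155, 519, 42]);
translate([415, 493, 0]) cube([72, 72, 703]);
translate([1454, 493, 0]) cube([72, 72, 703]);
translate([415, 896, 0]) cube([72, 72, 703]);
translate([1454, 896, 0]) cube([72, 72, 703]);


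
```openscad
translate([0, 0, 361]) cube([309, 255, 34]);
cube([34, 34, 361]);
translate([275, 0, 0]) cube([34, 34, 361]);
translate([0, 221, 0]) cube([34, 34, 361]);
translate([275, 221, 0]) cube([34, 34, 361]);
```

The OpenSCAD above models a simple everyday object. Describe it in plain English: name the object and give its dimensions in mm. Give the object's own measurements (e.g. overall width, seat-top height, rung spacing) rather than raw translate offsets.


A simple wooden stool: a rectangular seat 309 mm (x) by 255 mm (y), 34 mm thick, top face at z = 395 mm, on four square legs, each 34×34 mm in cross-section. The legs rest on z = 0, each flush with a corner of the seat.


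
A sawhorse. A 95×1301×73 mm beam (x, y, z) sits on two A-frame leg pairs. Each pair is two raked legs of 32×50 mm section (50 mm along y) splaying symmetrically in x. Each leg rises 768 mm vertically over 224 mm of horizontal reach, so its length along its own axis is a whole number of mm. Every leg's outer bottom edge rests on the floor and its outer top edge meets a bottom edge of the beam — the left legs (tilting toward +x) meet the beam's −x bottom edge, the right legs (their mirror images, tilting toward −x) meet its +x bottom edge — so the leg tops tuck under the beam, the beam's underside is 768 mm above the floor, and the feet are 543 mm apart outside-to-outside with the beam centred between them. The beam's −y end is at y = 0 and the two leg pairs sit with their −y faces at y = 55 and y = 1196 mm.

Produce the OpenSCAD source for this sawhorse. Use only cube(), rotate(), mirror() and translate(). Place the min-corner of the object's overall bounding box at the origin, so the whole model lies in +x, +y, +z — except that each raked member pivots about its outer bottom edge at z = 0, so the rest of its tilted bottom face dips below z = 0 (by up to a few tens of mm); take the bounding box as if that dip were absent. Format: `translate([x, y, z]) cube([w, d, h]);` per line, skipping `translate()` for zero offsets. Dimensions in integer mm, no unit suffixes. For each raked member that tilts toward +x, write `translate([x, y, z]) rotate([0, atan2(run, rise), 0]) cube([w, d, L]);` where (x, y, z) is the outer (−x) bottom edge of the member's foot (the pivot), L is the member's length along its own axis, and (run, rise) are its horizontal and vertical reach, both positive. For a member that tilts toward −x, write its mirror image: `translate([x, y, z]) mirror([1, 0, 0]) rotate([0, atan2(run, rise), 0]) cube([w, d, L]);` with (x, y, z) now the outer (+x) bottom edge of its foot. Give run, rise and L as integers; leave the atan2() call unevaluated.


// leg length = √(224² + 768²) = 800
// right-leg outer foot x = 2·224 + 95 = 543
// beam min-corner = (224, 0, 768)
translate([224, 0, 768]) cube([95, 1301, 73]);
translate([0, 55, 0]) rotate([0, atan2(224, 768), 0]) cube([32, 50, 800]);
translate([543, 55, 0]) mirror([1, 0, 0]) rotate([0, atan2(224, 768), 0]) cube([32, 50, 800]);
translate([0, 1196, 0]) rotate([0, atan2(224, 768), 0]) cube([32, 50, 800]);
translate([543, 1196, 0]) mirror([1, 0, 0]) rotate([0, atan2(224, 768), 0]) cube([32, 50, 800]);


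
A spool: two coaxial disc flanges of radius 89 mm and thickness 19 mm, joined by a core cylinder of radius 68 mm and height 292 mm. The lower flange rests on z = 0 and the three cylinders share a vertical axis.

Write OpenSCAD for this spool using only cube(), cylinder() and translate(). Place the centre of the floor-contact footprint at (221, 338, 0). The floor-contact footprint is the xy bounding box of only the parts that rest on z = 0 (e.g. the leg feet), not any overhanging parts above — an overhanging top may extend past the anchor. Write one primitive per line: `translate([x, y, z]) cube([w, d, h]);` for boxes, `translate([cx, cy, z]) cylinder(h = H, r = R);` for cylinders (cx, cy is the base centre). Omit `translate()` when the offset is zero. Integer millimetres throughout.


translate([221, 338, 0]) cylinder(h = 19, r = 89);
translate([221, 338, 19]) cylinder(h = 292, r = 68);
translate([221, 338, 311]) cylinder(h = 19, r = 89);


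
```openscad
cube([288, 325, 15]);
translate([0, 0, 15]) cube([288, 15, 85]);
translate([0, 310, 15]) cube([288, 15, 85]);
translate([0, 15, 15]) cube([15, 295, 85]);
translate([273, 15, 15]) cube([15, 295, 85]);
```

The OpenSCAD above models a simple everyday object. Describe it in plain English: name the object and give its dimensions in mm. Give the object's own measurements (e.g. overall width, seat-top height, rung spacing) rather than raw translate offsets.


An open-topped rectangular box: outside dimensions 288×325×100 mm, with a uniform wall and base thickness of 15 mm. The base is a full 288×325 slab on the floor; four walls sit on top of the base. The front and back walls (the −y and +y sides) span the full width; the two side walls fit between them.


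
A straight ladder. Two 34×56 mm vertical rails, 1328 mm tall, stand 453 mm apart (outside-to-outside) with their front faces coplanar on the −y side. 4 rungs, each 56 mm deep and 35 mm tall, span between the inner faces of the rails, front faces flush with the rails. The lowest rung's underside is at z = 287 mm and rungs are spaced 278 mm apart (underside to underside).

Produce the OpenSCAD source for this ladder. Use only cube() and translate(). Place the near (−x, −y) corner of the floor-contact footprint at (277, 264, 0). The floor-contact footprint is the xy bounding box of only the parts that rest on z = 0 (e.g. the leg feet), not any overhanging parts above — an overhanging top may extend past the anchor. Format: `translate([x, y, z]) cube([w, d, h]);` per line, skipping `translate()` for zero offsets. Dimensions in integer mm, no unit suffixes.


translate([277, 264, 0]) cube([34, 56, 1328]);
translate([696, 264, 0]) cube([34, 56, 1328]);
translate([311, 264, 287]) cube([385, 56, 35]);
translate([311, 264, 565]) cube([385, 56, 35]);
translate([311, 264, 843]) cube([385, 56, 35]);
translate([311, 264, 1121]) cube([385, 56, 35]);


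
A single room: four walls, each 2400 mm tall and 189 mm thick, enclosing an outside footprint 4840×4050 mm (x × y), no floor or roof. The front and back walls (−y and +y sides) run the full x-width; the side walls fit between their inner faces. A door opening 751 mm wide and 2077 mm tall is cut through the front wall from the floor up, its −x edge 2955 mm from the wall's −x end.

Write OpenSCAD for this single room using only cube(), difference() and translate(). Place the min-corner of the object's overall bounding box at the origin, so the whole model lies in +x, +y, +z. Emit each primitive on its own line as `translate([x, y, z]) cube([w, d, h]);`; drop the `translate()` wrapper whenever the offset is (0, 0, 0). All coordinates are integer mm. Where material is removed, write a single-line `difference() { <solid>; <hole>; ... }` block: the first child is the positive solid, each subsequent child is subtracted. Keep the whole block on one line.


difference() { cube([4840, 189, 2400]); translate([2955, 0, 0]) cube([751, 189, 2077]); }
translate([0, 3861, 0]) cube([4840, 189, 2400]);
translate([0, 189, 0]) cube([189, 3672, 2400]);
translate([4651, 189, 0]) cube([189, 3672, 2400]);


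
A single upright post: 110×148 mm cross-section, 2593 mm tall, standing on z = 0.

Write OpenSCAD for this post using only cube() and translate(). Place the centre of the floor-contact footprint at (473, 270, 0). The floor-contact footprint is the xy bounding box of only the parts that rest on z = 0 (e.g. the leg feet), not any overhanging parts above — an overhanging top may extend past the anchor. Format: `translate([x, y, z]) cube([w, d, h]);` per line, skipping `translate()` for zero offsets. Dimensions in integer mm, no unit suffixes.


translate([418, 196, 0]) cube([110, 148, 2593]);


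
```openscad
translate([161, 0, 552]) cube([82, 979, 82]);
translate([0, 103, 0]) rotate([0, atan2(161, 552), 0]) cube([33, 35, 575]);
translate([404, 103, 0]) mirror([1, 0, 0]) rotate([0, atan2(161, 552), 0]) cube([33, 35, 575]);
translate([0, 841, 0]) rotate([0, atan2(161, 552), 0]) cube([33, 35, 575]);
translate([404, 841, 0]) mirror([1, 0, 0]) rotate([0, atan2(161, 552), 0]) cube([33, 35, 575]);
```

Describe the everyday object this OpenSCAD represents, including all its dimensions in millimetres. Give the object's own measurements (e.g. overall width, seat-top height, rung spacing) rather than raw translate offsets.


A sawhorse. A 82×979×82 mm beam (x, y, z) sits on two A-frame leg pairs. Each pair is two raked legs of 33×35 mm section (35 mm along y) splaying symmetrically in x. Each leg rises 552 mm vertically over 161 mm of horizontal reach and is 575 mm long along its own axis. Every leg's outer bottom edge rests on the floor and its outer top edge meets a bottom edge of the beam — the left legs (tilting toward +x) meet the beam's −x bottom edge, the right legs (their mirror images, tilting toward −x) meet its +x bottom edge — so the leg tops tuck under the beam, the beam's underside is 552 mm above the floor, and the feet are 404 mm apart outside-to-outside with the beam centred between them. The two leg pairs are set in 103 mm from either end of the beam.


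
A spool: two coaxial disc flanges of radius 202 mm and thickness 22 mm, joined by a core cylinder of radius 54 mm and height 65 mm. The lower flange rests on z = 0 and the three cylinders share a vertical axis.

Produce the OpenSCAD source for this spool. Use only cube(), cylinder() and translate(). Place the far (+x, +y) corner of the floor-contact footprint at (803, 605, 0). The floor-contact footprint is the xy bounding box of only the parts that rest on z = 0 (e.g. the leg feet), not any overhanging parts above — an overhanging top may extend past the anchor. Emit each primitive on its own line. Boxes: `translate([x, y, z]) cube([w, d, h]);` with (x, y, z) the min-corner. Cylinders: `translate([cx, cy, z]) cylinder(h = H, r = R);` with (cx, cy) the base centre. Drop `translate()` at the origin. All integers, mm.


translate([601, 403, 0]) cylinder(h = 22, r = 202);
translate([601, 403, 22]) cylinder(h = 65, r = 54);
translate([601, 403, 87]) cylinder(h = 22, r = 202);


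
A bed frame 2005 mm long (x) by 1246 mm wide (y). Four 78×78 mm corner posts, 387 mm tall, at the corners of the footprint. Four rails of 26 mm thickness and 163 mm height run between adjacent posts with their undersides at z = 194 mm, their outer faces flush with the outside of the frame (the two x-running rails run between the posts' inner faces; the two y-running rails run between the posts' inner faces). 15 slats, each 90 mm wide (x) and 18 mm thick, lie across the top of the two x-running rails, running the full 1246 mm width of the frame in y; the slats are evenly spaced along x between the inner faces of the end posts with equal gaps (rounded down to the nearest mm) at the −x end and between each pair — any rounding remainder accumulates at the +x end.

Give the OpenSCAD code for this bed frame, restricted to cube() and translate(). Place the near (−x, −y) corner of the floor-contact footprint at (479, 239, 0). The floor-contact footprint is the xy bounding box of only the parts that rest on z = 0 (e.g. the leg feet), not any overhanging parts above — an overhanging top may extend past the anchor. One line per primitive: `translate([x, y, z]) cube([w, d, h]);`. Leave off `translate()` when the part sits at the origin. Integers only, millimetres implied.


translate([479, 239, 0]) cube([78, 78, 387]);
translate([479, 1407, 0]) cube([78, 78, 387]);
translate([2406, 239, 0]) cube([78, 78, 387]);
translate([2406, 1407, 0]) cube([78, 78, 387]);
translate([557, 239, 194]) cube([1849, 26, 163]);
translate([557, 1459, 194]) cube([1849, 26, 163]);
translate([479, 317, 194]) cube([26, 1090, 163]);
translate([2458, 317, 194]) cube([26, 1090, 163]);
translate([588, 239, 357]) cube([90, 1246, 18]);
translate([709, 239, 357]) cube([90, 1246, 18]);
translate([830, 239, 357]) cube([90, 1246, 18]);
translate([951, 239, 357]) cube([90, 1246, 18]);
translate([1072, 239, 357]) cube([90, 1246, 18]);
translate([1193, 239, 357]) cube([90, 1246, 18]);
translate([1314, 239, 357]) cube([90, 1246, 18]);
translate([1435, 239, 357]) cube([90, 1246, 18]);
translate([1556, 239, 357]) cube([90, 1246, 18]);
translate([1677, 239, 357]) cube([90, 1246, 18]);
translate([1798, 239, 357]) cube([90, 1246, 18]);
translate([1919, 239, 357]) cube([90, 1246, 18]);
translate([2040, 239, 357]) cube([90, 1246, 18]);
translate([2161, 239, 357]) cube([90, 1246, 18]);
translate([2282, 239, 357]) cube([90, 1246, 18]);


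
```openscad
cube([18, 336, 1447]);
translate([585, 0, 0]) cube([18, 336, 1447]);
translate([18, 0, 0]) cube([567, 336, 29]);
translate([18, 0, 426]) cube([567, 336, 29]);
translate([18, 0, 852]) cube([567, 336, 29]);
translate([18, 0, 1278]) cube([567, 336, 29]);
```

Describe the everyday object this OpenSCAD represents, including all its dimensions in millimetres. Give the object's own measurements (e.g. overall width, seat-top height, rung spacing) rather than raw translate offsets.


An open bookshelf. Two side panels, each 18 mm thick, 336 mm deep and 1447 mm tall, stand 603 mm apart (outside-to-outside). Between them sit 4 shelves, each 29 mm thick and 336 mm deep, spanning the full gap between the sides. The bottom shelf rests on the floor (its underside at z = 0) and the clear gap between one shelf's top and the next shelf's underside is 397 mm.


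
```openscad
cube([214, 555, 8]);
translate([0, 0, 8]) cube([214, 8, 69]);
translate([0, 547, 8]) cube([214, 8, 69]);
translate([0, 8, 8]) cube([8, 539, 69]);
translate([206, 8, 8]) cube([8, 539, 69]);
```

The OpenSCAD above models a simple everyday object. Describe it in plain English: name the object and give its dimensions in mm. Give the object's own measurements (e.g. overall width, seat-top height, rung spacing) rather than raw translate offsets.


An open-topped rectangular box: outside dimensions 214×555×77 mm, with a uniform wall and base thickness of 8 mm. The base is a full 214×555 slab on the floor; four walls sit on top of the base. The front and back walls (the −y and +y sides) span the full width; the two side walls fit between them.


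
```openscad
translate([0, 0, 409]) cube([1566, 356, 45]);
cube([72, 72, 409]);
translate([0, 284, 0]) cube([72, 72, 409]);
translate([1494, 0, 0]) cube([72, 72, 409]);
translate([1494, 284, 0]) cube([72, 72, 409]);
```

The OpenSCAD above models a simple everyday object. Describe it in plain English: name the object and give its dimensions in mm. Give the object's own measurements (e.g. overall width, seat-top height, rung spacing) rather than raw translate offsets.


A long wooden bench with a 1566 mm (x) × 356 mm (y) seat, 45 mm thick, its top surface 454 mm above the floor. Four 72 mm square legs at the seat corners, flush with the edges, run from z = 0 to the seat underside.


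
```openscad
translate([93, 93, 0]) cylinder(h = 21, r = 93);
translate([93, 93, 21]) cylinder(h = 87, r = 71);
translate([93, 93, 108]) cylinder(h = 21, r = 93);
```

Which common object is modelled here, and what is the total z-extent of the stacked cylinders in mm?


A spool. The overall height is 129 mm.

Three coaxial cylinders, large–small–large — a spool. Two 21 mm flanges and a 87 mm core give 21 + 87 + 21 = 129 mm.


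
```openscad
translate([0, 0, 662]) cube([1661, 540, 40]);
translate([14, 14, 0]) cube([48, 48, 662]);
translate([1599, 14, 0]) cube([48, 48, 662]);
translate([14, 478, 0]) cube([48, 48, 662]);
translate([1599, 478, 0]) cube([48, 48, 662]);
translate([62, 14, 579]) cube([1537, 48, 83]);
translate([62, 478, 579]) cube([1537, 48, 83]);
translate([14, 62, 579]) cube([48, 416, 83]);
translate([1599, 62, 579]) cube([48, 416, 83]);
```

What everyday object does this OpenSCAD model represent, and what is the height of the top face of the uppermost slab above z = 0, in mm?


A table. The table height is 702 mm.

A 1661×540×40 slab sits at z = 662 on four 48 mm square posts — a table. The top surface is at 662 + 40 = 702 mm.


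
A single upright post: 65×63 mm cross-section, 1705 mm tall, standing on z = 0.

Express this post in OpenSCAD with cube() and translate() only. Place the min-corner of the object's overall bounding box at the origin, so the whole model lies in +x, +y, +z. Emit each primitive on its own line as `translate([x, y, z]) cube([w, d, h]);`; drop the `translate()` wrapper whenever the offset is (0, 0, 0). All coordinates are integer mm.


cube([65, 63, 1705]);


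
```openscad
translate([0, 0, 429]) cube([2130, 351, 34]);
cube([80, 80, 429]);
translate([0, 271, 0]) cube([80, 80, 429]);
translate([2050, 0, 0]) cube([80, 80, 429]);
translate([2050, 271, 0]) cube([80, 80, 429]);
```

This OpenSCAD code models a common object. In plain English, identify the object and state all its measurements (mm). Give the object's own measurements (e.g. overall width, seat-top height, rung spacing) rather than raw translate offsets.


A long wooden bench with a 2130 mm (x) × 351 mm (y) seat, 34 mm thick, its top surface 463 mm above the floor. Four 80 mm square legs at the seat corners, flush with the edges, run from z = 0 to the seat underside.


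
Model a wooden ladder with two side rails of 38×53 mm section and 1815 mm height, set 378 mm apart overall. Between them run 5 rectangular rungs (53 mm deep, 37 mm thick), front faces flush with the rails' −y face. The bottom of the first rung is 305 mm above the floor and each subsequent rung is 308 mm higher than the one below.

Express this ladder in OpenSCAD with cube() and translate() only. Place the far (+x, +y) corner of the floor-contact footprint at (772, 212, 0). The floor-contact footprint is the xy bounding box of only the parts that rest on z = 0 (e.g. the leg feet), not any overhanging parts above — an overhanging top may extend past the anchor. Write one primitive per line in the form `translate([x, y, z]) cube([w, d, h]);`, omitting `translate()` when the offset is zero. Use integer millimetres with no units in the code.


// rung span = 378 - 2*38 = 302
// rung[k] z = 305 + k*308
translate([394, 159, 0]) cube([38, 53, 1815]);
translate([734, 159, 0]) cube([38, 53, 1815]);
translate([432, 159, 305]) cube([302, 53, 37]);
translate([432, 159, 613]) cube([302, 53, 37]);
translate([432, 159, 921]) cube([302, 53, 37]);
translate([432, 159, 1229]) cube([302, 53, 37]);
translate([432, 159, 1537]) cube([302, 53, 37]);


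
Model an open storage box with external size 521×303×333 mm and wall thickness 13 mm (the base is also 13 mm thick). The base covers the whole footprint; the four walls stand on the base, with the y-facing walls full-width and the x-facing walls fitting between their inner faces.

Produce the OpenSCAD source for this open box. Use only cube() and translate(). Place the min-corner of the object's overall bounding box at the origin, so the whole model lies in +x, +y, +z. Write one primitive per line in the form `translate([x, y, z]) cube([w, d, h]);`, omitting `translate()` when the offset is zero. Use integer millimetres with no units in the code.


cube([521, 303, 13]);
translate([0, 0, 13]) cube([521, 13, 320]);
translate([0, 290, 13]) cube([521, 13, 320]);
translate([0, 13, 13]) cube([13, 277, 320]);
translate([508, 13, 13]) cube([13, 277, 320]);


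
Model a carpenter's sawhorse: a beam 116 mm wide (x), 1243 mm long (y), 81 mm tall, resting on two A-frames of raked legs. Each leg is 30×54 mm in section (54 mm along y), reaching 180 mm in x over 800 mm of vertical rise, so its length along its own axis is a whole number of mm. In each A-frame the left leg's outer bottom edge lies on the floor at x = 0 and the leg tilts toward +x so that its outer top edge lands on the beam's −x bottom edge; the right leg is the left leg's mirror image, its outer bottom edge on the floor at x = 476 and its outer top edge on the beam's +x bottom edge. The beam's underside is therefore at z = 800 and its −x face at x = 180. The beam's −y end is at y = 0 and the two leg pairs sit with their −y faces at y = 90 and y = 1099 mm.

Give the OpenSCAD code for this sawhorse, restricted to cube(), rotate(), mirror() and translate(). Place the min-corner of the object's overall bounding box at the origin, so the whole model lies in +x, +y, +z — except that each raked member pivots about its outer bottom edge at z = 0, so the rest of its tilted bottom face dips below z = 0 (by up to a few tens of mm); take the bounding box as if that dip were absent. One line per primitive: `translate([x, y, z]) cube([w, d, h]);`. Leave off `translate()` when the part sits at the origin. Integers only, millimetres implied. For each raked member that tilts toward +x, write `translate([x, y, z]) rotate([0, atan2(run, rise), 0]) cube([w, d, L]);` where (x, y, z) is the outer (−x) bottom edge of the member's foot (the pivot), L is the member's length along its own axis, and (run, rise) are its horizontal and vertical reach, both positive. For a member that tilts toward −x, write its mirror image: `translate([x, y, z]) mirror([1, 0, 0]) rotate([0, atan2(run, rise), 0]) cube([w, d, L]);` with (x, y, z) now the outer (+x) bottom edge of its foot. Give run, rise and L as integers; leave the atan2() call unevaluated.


// leg length = √(180² + 800²) = 820
// right-leg outer foot x = 2·180 + 116 = 476
// beam min-corner = (180, 0, 800)
translate([180, 0, 800]) cube([116, 1243, 81]);
translate([0, 90, 0]) rotate([0, atan2(180, 800), 0]) cube([30, 54, 820]);
translate([476, 90, 0]) mirror([1, 0, 0]) rotate([0, atan2(180, 800), 0]) cube([30, 54, 820]);
translate([0, 1099, 0]) rotate([0, atan2(180, 800), 0]) cube([30, 54, 820]);
translate([476, 1099, 0]) mirror([1, 0, 0]) rotate([0, atan2(180, 800), 0]) cube([30, 54, 820]);


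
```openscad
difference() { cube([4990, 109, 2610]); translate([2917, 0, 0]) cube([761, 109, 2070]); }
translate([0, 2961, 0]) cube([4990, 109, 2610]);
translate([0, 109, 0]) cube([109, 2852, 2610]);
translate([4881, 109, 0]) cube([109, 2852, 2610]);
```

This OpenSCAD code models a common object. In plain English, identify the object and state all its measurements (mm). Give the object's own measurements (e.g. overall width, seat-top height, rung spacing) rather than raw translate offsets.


A single room: four walls, each 2610 mm tall and 109 mm thick, enclosing an outside footprint 4990×3070 mm (x × y), no floor or roof. The front and back walls (−y and +y sides) run the full x-width; the side walls fit between their inner faces. A door opening 761 mm wide and 2070 mm tall is cut through the front wall from the floor up, its −x edge 2917 mm from the wall's −x end.


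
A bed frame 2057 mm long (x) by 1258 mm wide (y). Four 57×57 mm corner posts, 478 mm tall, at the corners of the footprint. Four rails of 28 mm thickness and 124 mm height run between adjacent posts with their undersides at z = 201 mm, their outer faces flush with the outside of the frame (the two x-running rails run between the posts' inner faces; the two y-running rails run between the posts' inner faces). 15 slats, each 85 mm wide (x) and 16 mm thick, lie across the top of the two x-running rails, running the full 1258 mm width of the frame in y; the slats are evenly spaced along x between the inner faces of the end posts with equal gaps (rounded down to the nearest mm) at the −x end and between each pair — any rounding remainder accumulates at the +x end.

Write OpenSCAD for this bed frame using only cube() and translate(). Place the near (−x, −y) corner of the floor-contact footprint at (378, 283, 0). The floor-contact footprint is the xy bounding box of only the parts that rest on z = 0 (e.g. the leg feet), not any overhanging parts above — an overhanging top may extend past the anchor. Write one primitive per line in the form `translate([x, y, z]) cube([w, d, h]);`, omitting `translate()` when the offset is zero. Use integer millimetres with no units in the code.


translate([378, 283, 0]) cube([57, 57, 478]);
translate([378, 1484, 0]) cube([57, 57, 478]);
translate([2378, 283, 0]) cube([57, 57, 478]);
translate([2378, 1484, 0]) cube([57, 57, 478]);
translate([435, 283, 201]) cube([1943, 28, 124]);
translate([435, 1513, 201]) cube([1943, 28, 124]);
translate([378, 340, 201]) cube([28, 1144, 124]);
translate([2407, 340, 201]) cube([28, 1144, 124]);
translate([476, 283, 325]) cube([85, 1258, 16]);
translate([602, 283, 325]) cube([85, 1258, 16]);
translate([728, 283, 325]) cube([85, 1258, 16]);
translate([854, 283, 325]) cube([85, 1258, 16]);
translate([980, 283, 325]) cube([85, 1258, 16]);
translate([1106, 283, 325]) cube([85, 1258, 16]);
translate([1232, 283, 325]) cube([85, 1258, 16]);
translate([1358, 283, 325]) cube([85, 1258, 16]);
translate([1484, 283, 325]) cube([85, 1258, 16]);
translate([1610, 283, 325]) cube([85, 1258, 16]);
translate([1736, 283, 325]) cube([85, 1258, 16]);
translate([1862, 283, 325]) cube([85, 1258, 16]);
translate([1988, 283, 325]) cube([85, 1258, 16]);
translate([2114, 283, 325]) cube([85, 1258, 16]);
translate([2240, 283, 325]) cube([85, 1258, 16]);
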